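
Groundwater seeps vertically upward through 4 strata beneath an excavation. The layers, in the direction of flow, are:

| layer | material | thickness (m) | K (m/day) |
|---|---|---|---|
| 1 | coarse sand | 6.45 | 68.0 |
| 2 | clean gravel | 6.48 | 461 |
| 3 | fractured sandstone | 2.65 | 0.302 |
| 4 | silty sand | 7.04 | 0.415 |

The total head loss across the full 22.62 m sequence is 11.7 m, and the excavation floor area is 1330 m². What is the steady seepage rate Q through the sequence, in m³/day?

602

Flow is perpendicular to layering, so the layers act in series and the equivalent K is the thickness-weighted harmonic mean.
Total thickness L = 6.45 + 6.48 + 2.65 + 7.04 = 22.62 m.
Σ(b_i/K_i) = 6.45/68.0 + 6.48/461 + 2.65/0.302 + 7.04/0.415 = 25.85 d.
K_eq = L / Σ(b_i/K_i) = 22.62 / 25.85 = 0.8751 m/day.
Q = K_eq · A · (Δh/L) = 0.8751 × 1330 × (11.7/22.62) = 602.0 m³/day.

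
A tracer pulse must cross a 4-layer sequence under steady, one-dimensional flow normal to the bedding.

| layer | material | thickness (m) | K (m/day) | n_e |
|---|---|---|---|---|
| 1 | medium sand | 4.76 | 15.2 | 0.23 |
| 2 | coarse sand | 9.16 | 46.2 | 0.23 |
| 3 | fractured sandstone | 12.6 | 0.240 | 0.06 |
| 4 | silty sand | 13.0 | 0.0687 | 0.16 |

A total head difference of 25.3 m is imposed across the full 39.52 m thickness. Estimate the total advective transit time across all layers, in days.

57.8

With flow normal to the layers, continuity requires the same specific discharge q through every layer.
Σ(b_i/K_i) = 4.76/15.2 + 9.16/46.2 + 12.6/0.240 + 13.0/0.0687 = 242.2 d.
q = Δh / Σ(b_i/K_i) = 25.3 / 242.2 = 0.1044 m/day.
In each layer the seepage velocity is v_i = q/n_i, so the layer transit time is t_i = b_i·n_i / q:
  layer 1 (medium sand): t_1 = 4.76 × 0.23 / 0.1044 = 10.48 d
  layer 2 (coarse sand): t_2 = 9.16 × 0.23 / 0.1044 = 20.17 d
  layer 3 (fractured sandstone): t_3 = 12.6 × 0.06 / 0.1044 = 7.238 d
  layer 4 (silty sand): t_4 = 13.0 × 0.16 / 0.1044 = 19.92 d
Total t = Σ t_i = 57.81 days.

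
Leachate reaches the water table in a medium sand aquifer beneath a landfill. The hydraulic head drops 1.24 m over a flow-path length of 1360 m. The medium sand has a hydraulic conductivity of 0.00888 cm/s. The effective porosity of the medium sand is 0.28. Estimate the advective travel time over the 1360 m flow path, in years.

149

Convert K: 0.00888 cm/s × 864 = 7.672 m/day.
Hydraulic gradient i = Δh / L = 1.24 / 1360 = 0.0009118.
Darcy flux q = K · i = 7.672 × 0.0009118 = 0.006995 m/day.
Seepage velocity v = q / n_e = 0.006995 / 0.28 = 0.02498 m/day.
Travel time t = L / v = 1360 / 0.02498 = 54436 days = 149.0 years.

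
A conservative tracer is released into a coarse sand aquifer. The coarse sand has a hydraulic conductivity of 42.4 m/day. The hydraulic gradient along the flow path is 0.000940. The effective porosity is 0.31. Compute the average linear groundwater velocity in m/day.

0.129

Hydraulic gradient i = 0.000940.
Darcy flux q = K · i = 42.40 × 0.0009400 = 0.03986 m/day.
Seepage velocity v = q / n_e = 0.03986 / 0.31 = 0.1286 m/day.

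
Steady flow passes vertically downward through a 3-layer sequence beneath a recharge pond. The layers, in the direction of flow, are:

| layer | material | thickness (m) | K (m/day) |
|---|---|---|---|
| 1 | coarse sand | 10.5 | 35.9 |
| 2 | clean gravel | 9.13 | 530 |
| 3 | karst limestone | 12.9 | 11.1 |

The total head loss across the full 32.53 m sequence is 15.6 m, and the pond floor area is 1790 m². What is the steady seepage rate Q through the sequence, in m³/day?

19000

Flow is perpendicular to layering, so the layers act in series and the equivalent K is the thickness-weighted harmonic mean.
Total thickness L = 10.5 + 9.13 + 12.9 = 32.53 m.
Σ(b_i/K_i) = 10.5/35.9 + 9.13/530 + 12.9/11.1 = 1.472 d.
K_eq = L / Σ(b_i/K_i) = 32.53 / 1.472 = 22.10 m/day.
Q = K_eq · A · (Δh/L) = 22.10 × 1790 × (15.6/32.53) = 18972 m³/day.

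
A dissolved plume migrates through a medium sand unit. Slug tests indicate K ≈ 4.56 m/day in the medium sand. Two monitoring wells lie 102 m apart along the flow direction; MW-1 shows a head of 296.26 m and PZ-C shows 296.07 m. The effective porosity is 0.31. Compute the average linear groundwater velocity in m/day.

0.0274

Hydraulic gradient i = (296.26 − 296.07) / 102 = 0.19 / 102 = 0.001863.
Darcy flux q = K · i = 4.560 × 0.001863 = 0.008494 m/day.
Seepage velocity v = q / n_e = 0.008494 / 0.31 = 0.02740 m/day.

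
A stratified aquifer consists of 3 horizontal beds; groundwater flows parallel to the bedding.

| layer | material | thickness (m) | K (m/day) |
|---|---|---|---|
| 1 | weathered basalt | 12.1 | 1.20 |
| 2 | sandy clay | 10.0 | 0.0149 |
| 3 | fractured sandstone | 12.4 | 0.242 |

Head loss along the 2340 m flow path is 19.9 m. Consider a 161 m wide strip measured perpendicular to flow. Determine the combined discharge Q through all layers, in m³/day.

Flow is parallel to layering, so each bed carries its own Darcy discharge and the transmissivities add.
Σ(K_i·b_i) = 1.20×12.1 + 0.0149×10.0 + 0.242×12.4 = 17.67 m²/day.
Hydraulic gradient i = Δh / L = 19.9 / 2340 = 0.008504.
Q = Σ(K_i·b_i) · W · i = 17.67 × 161 × 0.008504 = 24.19 m³/day.

24.2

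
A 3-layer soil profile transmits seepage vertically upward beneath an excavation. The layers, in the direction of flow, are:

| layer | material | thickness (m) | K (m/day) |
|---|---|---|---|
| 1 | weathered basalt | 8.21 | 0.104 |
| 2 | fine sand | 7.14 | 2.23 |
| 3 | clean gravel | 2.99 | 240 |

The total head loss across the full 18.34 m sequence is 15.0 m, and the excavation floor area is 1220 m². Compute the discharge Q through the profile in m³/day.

Flow is perpendicular to layering, so the layers act in series and the equivalent K is the thickness-weighted harmonic mean.
Total thickness L = 8.21 + 7.14 + 2.99 = 18.34 m.
Σ(b_i/K_i) = 8.21/0.104 + 7.14/2.23 + 2.99/240 = 82.16 d.
K_eq = L / Σ(b_i/K_i) = 18.34 / 82.16 = 0.2232 m/day.
Q = K_eq · A · (Δh/L) = 0.2232 × 1220 × (15.0/18.34) = 222.7 m³/day.

223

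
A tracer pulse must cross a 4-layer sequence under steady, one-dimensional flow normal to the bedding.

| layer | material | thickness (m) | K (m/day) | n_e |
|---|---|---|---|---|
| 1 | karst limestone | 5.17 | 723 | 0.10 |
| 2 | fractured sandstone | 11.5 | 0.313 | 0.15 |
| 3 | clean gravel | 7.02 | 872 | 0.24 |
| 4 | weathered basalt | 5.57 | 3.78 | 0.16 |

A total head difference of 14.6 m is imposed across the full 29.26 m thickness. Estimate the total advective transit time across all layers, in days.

12.6

With flow normal to the layers, continuity requires the same specific discharge q through every layer.
Σ(b_i/K_i) = 5.17/723 + 11.5/0.313 + 7.02/872 + 5.57/3.78 = 38.23 d.
q = Δh / Σ(b_i/K_i) = 14.6 / 38.23 = 0.3819 m/day.
In each layer the seepage velocity is v_i = q/n_i, so the layer transit time is t_i = b_i·n_i / q:
  layer 1 (karst limestone): t_1 = 5.17 × 0.10 / 0.3819 = 1.354 d
  layer 2 (fractured sandstone): t_2 = 11.5 × 0.15 / 0.3819 = 4.517 d
  layer 3 (clean gravel): t_3 = 7.02 × 0.24 / 0.3819 = 4.412 d
  layer 4 (weathered basalt): t_4 = 5.57 × 0.16 / 0.3819 = 2.334 d
Total t = Σ t_i = 12.62 days.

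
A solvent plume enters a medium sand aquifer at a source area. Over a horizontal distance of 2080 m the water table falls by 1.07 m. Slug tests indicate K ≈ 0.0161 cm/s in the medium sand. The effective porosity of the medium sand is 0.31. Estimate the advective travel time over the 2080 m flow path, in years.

247

Convert K: 0.0161 cm/s × 864 = 13.91 m/day.
Hydraulic gradient i = Δh / L = 1.07 / 2080 = 0.0005144.
Darcy flux q = K · i = 13.91 × 0.0005144 = 0.007156 m/day.
Seepage velocity v = q / n_e = 0.007156 / 0.31 = 0.02308 m/day.
Travel time t = L / v = 2080 / 0.02308 = 90108 days = 246.7 years.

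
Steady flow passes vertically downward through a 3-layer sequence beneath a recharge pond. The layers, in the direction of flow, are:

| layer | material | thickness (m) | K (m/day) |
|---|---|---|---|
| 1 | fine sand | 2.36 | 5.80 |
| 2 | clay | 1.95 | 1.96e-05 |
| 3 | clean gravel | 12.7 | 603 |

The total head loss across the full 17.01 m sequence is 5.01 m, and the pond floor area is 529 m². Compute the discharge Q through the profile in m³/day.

0.0266

Flow is perpendicular to layering, so the layers act in series and the equivalent K is the thickness-weighted harmonic mean.
Total thickness L = 2.36 + 1.95 + 12.7 = 17.01 m.
Σ(b_i/K_i) = 2.36/5.80 + 1.95/1.96e-05 + 12.7/603 = 99490 d.
K_eq = L / Σ(b_i/K_i) = 17.01 / 99490 = 0.0001710 m/day.
Q = K_eq · A · (Δh/L) = 0.0001710 × 529 × (5.01/17.01) = 0.02664 m³/day.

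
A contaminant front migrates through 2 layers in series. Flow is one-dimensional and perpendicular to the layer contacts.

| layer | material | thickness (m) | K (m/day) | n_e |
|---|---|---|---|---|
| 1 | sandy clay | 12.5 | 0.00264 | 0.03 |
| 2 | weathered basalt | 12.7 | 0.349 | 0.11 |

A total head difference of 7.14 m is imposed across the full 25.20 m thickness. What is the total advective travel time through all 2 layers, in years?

With flow normal to the layers, continuity requires the same specific discharge q through every layer.
Σ(b_i/K_i) = 12.5/0.00264 + 12.7/0.349 = 4771 d.
q = Δh / Σ(b_i/K_i) = 7.14 / 4771 = 0.001496 m/day.
In each layer the seepage velocity is v_i = q/n_i, so the layer transit time is t_i = b_i·n_i / q:
  layer 1 (sandy clay): t_1 = 12.5 × 0.03 / 0.001496 = 250.6 d
  layer 2 (weathered basalt): t_2 = 12.7 × 0.11 / 0.001496 = 933.5 d
Total t = Σ t_i = 1184 days = 3.242 years.

3.24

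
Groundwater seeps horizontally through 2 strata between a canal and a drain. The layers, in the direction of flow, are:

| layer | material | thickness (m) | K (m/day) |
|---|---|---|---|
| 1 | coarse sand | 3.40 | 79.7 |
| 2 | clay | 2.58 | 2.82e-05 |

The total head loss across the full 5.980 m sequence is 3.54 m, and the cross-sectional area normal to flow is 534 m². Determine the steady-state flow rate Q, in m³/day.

Flow is perpendicular to layering, so the layers act in series and the equivalent K is the thickness-weighted harmonic mean.
Total thickness L = 3.40 + 2.58 = 5.980 m.
Σ(b_i/K_i) = 3.40/79.7 + 2.58/2.82e-05 = 91489 d.
K_eq = L / Σ(b_i/K_i) = 5.980 / 91489 = 6.536e-05 m/day.
Q = K_eq · A · (Δh/L) = 6.536e-05 × 534 × (3.54/5.980) = 0.02066 m³/day.

0.0207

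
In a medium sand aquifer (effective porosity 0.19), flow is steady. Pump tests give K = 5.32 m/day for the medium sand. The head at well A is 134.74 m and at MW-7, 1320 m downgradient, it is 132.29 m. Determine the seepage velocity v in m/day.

Hydraulic gradient i = (134.74 − 132.29) / 1320 = 2.45 / 1320 = 0.001856.
Darcy flux q = K · i = 5.320 × 0.001856 = 0.009874 m/day.
Seepage velocity v = q / n_e = 0.009874 / 0.19 = 0.05197 m/day.

0.0520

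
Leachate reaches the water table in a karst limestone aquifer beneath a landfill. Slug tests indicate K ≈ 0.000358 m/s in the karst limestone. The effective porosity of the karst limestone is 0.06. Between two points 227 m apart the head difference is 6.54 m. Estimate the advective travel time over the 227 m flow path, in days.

15.3

Convert K: 0.000358 m/s × 86400 = 30.93 m/day.
Hydraulic gradient i = Δh / L = 6.54 / 227 = 0.02881.
Darcy flux q = K · i = 30.93 × 0.02881 = 0.8911 m/day.
Seepage velocity v = q / n_e = 0.8911 / 0.06 = 14.85 m/day.
Travel time t = L / v = 227 / 14.85 = 15.28 days.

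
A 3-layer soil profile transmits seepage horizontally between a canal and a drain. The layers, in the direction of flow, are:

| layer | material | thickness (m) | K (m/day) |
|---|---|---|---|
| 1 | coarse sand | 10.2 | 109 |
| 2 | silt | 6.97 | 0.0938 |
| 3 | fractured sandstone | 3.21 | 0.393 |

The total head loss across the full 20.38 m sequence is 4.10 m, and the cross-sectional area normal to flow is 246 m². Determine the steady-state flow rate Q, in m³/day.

Flow is perpendicular to layering, so the layers act in series and the equivalent K is the thickness-weighted harmonic mean.
Total thickness L = 10.2 + 6.97 + 3.21 = 20.38 m.
Σ(b_i/K_i) = 10.2/109 + 6.97/0.0938 + 3.21/0.393 = 82.57 d.
K_eq = L / Σ(b_i/K_i) = 20.38 / 82.57 = 0.2468 m/day.
Q = K_eq · A · (Δh/L) = 0.2468 × 246 × (4.10/20.38) = 12.22 m³/day.

12.2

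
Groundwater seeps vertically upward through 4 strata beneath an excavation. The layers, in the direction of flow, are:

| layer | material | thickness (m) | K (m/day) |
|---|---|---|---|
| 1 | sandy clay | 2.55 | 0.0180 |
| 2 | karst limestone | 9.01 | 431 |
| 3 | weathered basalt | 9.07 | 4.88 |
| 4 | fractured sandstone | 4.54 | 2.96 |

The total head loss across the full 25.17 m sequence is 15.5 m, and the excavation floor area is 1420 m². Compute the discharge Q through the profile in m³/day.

Flow is perpendicular to layering, so the layers act in series and the equivalent K is the thickness-weighted harmonic mean.
Total thickness L = 2.55 + 9.01 + 9.07 + 4.54 = 25.17 m.
Σ(b_i/K_i) = 2.55/0.0180 + 9.01/431 + 9.07/4.88 + 4.54/2.96 = 145.1 d.
K_eq = L / Σ(b_i/K_i) = 25.17 / 145.1 = 0.1735 m/day.
Q = K_eq · A · (Δh/L) = 0.1735 × 1420 × (15.5/25.17) = 151.7 m³/day.

152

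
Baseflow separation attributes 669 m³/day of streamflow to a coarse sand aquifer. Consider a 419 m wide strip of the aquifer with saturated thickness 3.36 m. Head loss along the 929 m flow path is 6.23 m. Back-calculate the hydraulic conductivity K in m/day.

70.9

Cross-sectional area A = 419 × 3.36 = 1408 m².
Hydraulic gradient i = Δh / L = 6.23 / 929 = 0.006706.
From Q = K·A·i, K = Q / (A·i) = 669 / (1408 × 0.006706) = 70.86 m/day.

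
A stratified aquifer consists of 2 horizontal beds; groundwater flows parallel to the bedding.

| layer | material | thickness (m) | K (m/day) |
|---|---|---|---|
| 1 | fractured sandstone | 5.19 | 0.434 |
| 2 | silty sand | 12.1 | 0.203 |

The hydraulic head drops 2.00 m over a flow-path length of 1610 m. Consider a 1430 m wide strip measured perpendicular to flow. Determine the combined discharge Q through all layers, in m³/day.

8.36

Flow is parallel to layering, so each bed carries its own Darcy discharge and the transmissivities add.
Σ(K_i·b_i) = 0.434×5.19 + 0.203×12.1 = 4.709 m²/day.
Hydraulic gradient i = Δh / L = 2.00 / 1610 = 0.001242.
Q = Σ(K_i·b_i) · W · i = 4.709 × 1430 × 0.001242 = 8.365 m³/day.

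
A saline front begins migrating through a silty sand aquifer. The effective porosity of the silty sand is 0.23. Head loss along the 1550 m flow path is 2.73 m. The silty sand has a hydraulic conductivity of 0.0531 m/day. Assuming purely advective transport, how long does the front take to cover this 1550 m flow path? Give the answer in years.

10400

Hydraulic gradient i = Δh / L = 2.73 / 1550 = 0.001761.
Darcy flux q = K · i = 0.05310 × 0.001761 = 9.352e-05 m/day.
Seepage velocity v = q / n_e = 9.352e-05 / 0.23 = 0.0004066 m/day.
Travel time t = L / v = 1550 / 0.0004066 = 3.812e+06 days = 10436 years.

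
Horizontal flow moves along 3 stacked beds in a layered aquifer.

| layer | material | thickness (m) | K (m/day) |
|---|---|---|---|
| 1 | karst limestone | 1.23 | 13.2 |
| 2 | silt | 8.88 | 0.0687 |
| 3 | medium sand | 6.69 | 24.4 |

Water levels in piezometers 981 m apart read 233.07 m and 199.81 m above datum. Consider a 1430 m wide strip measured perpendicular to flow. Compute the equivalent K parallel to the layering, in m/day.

10.7

Flow is parallel to layering, so each bed carries its own Darcy discharge and the transmissivities add.
Σ(K_i·b_i) = 13.2×1.23 + 0.0687×8.88 + 24.4×6.69 = 180.1 m²/day.
Total thickness b = 16.80 m, so K_eq = Σ(K_i·b_i)/b = 10.72 m/day.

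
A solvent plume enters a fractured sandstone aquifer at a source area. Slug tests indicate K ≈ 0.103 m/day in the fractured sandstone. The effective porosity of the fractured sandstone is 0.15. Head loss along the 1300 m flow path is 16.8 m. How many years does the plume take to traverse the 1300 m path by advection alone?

401

Hydraulic gradient i = Δh / L = 16.8 / 1300 = 0.01292.
Darcy flux q = K · i = 0.1030 × 0.01292 = 0.001331 m/day.
Seepage velocity v = q / n_e = 0.001331 / 0.15 = 0.008874 m/day.
Travel time t = L / v = 1300 / 0.008874 = 1.465e+05 days = 401.1 years.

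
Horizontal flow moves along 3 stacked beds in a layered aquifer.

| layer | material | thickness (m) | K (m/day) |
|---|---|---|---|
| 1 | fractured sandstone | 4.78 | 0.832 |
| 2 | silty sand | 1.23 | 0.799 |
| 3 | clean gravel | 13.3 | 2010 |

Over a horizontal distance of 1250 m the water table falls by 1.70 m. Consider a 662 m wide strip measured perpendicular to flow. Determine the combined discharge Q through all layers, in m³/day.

24100

Flow is parallel to layering, so each bed carries its own Darcy discharge and the transmissivities add.
Σ(K_i·b_i) = 0.832×4.78 + 0.799×1.23 + 2010×13.3 = 26738 m²/day.
Hydraulic gradient i = Δh / L = 1.70 / 1250 = 0.001360.
Q = Σ(K_i·b_i) · W · i = 26738 × 662 × 0.001360 = 24073 m³/day.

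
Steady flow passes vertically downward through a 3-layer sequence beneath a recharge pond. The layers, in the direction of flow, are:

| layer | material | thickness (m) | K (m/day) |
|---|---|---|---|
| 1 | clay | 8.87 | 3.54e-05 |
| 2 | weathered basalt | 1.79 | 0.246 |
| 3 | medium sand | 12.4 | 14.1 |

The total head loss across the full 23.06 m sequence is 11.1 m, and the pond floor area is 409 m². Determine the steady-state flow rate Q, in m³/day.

0.0181

Flow is perpendicular to layering, so the layers act in series and the equivalent K is the thickness-weighted harmonic mean.
Total thickness L = 8.87 + 1.79 + 12.4 = 23.06 m.
Σ(b_i/K_i) = 8.87/3.54e-05 + 1.79/0.246 + 12.4/14.1 = 2.506e+05 d.
K_eq = L / Σ(b_i/K_i) = 23.06 / 2.506e+05 = 9.203e-05 m/day.
Q = K_eq · A · (Δh/L) = 9.203e-05 × 409 × (11.1/23.06) = 0.01812 m³/day.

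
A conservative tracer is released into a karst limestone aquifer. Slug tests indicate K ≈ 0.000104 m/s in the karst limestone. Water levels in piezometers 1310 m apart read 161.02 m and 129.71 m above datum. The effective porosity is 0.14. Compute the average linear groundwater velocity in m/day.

Convert K: 0.000104 m/s × 86400 = 8.986 m/day.
Hydraulic gradient i = (161.02 − 129.71) / 1310 = 31.31 / 1310 = 0.02390.
Darcy flux q = K · i = 8.986 × 0.02390 = 0.2148 m/day.
Seepage velocity v = q / n_e = 0.2148 / 0.14 = 1.534 m/day.

1.53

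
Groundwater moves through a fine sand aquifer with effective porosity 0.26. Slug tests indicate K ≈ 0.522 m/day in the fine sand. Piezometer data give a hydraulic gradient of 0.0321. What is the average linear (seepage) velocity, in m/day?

Hydraulic gradient i = 0.0321.
Darcy flux q = K · i = 0.5220 × 0.03210 = 0.01676 m/day.
Seepage velocity v = q / n_e = 0.01676 / 0.26 = 0.06445 m/day.

0.0644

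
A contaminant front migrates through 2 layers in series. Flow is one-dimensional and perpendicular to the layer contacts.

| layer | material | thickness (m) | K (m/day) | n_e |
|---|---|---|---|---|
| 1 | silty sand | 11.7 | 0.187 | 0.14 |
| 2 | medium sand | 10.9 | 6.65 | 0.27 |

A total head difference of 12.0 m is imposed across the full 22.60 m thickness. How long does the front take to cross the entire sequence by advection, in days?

24.5

With flow normal to the layers, continuity requires the same specific discharge q through every layer.
Σ(b_i/K_i) = 11.7/0.187 + 10.9/6.65 = 64.21 d.
q = Δh / Σ(b_i/K_i) = 12.0 / 64.21 = 0.1869 m/day.
In each layer the seepage velocity is v_i = q/n_i, so the layer transit time is t_i = b_i·n_i / q:
  layer 1 (silty sand): t_1 = 11.7 × 0.14 / 0.1869 = 8.764 d
  layer 2 (medium sand): t_2 = 10.9 × 0.27 / 0.1869 = 15.75 d
Total t = Σ t_i = 24.51 days.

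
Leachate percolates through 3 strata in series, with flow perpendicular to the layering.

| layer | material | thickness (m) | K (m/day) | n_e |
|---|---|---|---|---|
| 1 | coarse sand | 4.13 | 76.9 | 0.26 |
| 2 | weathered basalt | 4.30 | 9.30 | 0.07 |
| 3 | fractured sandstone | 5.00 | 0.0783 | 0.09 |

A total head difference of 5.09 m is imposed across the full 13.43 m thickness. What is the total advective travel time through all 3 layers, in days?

With flow normal to the layers, continuity requires the same specific discharge q through every layer.
Σ(b_i/K_i) = 4.13/76.9 + 4.30/9.30 + 5.00/0.0783 = 64.37 d.
q = Δh / Σ(b_i/K_i) = 5.09 / 64.37 = 0.07907 m/day.
In each layer the seepage velocity is v_i = q/n_i, so the layer transit time is t_i = b_i·n_i / q:
  layer 1 (coarse sand): t_1 = 4.13 × 0.26 / 0.07907 = 13.58 d
  layer 2 (weathered basalt): t_2 = 4.30 × 0.07 / 0.07907 = 3.807 d
  layer 3 (fractured sandstone): t_3 = 5.00 × 0.09 / 0.07907 = 5.691 d
Total t = Σ t_i = 23.08 days.

23.1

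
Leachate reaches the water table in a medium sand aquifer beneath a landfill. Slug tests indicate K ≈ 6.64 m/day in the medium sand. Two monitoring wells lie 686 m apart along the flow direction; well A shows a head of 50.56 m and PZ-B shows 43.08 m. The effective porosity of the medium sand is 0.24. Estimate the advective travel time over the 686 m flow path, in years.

6.23

Hydraulic gradient i = (50.56 − 43.08) / 686 = 7.48 / 686 = 0.01090.
Darcy flux q = K · i = 6.640 × 0.01090 = 0.07240 m/day.
Seepage velocity v = q / n_e = 0.07240 / 0.24 = 0.3017 m/day.
Travel time t = L / v = 686 / 0.3017 = 2274 days = 6.226 years.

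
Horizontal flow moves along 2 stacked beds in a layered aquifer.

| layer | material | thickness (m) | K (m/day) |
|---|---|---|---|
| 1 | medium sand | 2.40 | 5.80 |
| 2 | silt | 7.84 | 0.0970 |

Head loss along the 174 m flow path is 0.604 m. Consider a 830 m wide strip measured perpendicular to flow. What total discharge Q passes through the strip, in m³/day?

42.3

Flow is parallel to layering, so each bed carries its own Darcy discharge and the transmissivities add.
Σ(K_i·b_i) = 5.80×2.40 + 0.0970×7.84 = 14.68 m²/day.
Hydraulic gradient i = Δh / L = 0.604 / 174 = 0.003471.
Q = Σ(K_i·b_i) · W · i = 14.68 × 830 × 0.003471 = 42.30 m³/day.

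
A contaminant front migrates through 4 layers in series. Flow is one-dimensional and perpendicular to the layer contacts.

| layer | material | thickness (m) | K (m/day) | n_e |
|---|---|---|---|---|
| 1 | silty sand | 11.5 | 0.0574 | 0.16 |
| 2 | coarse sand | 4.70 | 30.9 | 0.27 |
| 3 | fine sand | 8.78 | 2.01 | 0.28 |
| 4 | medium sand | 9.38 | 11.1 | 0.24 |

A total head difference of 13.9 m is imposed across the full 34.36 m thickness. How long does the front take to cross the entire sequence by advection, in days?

116

With flow normal to the layers, continuity requires the same specific discharge q through every layer.
Σ(b_i/K_i) = 11.5/0.0574 + 4.70/30.9 + 8.78/2.01 + 9.38/11.1 = 205.7 d.
q = Δh / Σ(b_i/K_i) = 13.9 / 205.7 = 0.06757 m/day.
In each layer the seepage velocity is v_i = q/n_i, so the layer transit time is t_i = b_i·n_i / q:
  layer 1 (silty sand): t_1 = 11.5 × 0.16 / 0.06757 = 27.23 d
  layer 2 (coarse sand): t_2 = 4.70 × 0.27 / 0.06757 = 18.78 d
  layer 3 (fine sand): t_3 = 8.78 × 0.28 / 0.06757 = 36.38 d
  layer 4 (medium sand): t_4 = 9.38 × 0.24 / 0.06757 = 33.32 d
Total t = Σ t_i = 115.7 days.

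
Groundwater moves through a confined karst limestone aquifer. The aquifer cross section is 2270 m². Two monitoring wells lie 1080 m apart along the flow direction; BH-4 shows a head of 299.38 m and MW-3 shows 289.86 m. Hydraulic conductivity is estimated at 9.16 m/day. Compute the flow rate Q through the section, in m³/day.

183

Hydraulic gradient i = (299.38 − 289.86) / 1080 = 9.52 / 1080 = 0.008815.
Darcy's law: Q = K · A · i = 9.160 × 2270 × 0.008815 = 183.3 m³/day.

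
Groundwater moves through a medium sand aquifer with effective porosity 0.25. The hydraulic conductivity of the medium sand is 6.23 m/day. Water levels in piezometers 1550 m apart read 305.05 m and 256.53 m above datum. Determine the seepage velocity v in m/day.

0.780

Hydraulic gradient i = (305.05 − 256.53) / 1550 = 48.52 / 1550 = 0.03130.
Darcy flux q = K · i = 6.230 × 0.03130 = 0.1950 m/day.
Seepage velocity v = q / n_e = 0.1950 / 0.25 = 0.7801 m/day.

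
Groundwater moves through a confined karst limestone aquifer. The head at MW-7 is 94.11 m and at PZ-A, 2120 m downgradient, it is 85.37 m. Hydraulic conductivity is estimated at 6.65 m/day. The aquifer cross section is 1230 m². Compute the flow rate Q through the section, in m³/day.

Hydraulic gradient i = (94.11 − 85.37) / 2120 = 8.74 / 2120 = 0.004123.
Darcy's law: Q = K · A · i = 6.650 × 1230 × 0.004123 = 33.72 m³/day.

33.7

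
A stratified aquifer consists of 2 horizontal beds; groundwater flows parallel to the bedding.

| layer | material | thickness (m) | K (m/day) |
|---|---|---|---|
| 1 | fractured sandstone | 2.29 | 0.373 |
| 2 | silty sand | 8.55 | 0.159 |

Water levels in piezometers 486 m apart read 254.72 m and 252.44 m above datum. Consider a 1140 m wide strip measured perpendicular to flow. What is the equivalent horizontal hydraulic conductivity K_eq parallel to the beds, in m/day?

0.204

Flow is parallel to layering, so each bed carries its own Darcy discharge and the transmissivities add.
Σ(K_i·b_i) = 0.373×2.29 + 0.159×8.55 = 2.214 m²/day.
Total thickness b = 10.84 m, so K_eq = Σ(K_i·b_i)/b = 0.2042 m/day.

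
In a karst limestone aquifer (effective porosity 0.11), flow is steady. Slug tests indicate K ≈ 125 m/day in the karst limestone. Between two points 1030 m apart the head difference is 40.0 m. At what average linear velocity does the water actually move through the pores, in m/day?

Hydraulic gradient i = Δh / L = 40.0 / 1030 = 0.03883.
Darcy flux q = K · i = 125.0 × 0.03883 = 4.854 m/day.
Seepage velocity v = q / n_e = 4.854 / 0.11 = 44.13 m/day.

44.1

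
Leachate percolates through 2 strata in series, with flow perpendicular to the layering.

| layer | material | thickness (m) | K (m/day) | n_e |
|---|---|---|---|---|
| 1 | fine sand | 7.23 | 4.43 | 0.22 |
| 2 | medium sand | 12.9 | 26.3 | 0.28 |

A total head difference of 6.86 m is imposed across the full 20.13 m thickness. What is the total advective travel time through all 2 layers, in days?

With flow normal to the layers, continuity requires the same specific discharge q through every layer.
Σ(b_i/K_i) = 7.23/4.43 + 12.9/26.3 = 2.123 d.
q = Δh / Σ(b_i/K_i) = 6.86 / 2.123 = 3.232 m/day.
In each layer the seepage velocity is v_i = q/n_i, so the layer transit time is t_i = b_i·n_i / q:
  layer 1 (fine sand): t_1 = 7.23 × 0.22 / 3.232 = 0.4921 d
  layer 2 (medium sand): t_2 = 12.9 × 0.28 / 3.232 = 1.118 d
Total t = Σ t_i = 1.610 days.

1.61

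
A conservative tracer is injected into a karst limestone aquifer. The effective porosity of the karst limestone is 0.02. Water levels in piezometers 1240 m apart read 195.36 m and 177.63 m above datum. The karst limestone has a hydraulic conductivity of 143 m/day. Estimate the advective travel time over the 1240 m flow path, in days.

12.1

Hydraulic gradient i = (195.36 − 177.63) / 1240 = 17.73 / 1240 = 0.01430.
Darcy flux q = K · i = 143.0 × 0.01430 = 2.045 m/day.
Seepage velocity v = q / n_e = 2.045 / 0.02 = 102.2 m/day.
Travel time t = L / v = 1240 / 102.2 = 12.13 days.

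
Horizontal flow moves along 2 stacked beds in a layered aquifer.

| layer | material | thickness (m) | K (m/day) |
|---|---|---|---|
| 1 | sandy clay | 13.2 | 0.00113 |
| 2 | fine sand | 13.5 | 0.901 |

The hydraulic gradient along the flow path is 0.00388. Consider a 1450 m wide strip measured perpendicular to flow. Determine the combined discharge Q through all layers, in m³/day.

Flow is parallel to layering, so each bed carries its own Darcy discharge and the transmissivities add.
Σ(K_i·b_i) = 0.00113×13.2 + 0.901×13.5 = 12.18 m²/day.
Hydraulic gradient i = 0.00388.
Q = Σ(K_i·b_i) · W · i = 12.18 × 1450 × 0.003880 = 68.52 m³/day.

68.5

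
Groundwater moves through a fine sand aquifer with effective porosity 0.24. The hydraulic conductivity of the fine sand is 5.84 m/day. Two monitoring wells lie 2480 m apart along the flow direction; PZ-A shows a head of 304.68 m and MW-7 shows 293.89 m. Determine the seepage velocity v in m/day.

Hydraulic gradient i = (304.68 − 293.89) / 2480 = 10.79 / 2480 = 0.004351.
Darcy flux q = K · i = 5.840 × 0.004351 = 0.02541 m/day.
Seepage velocity v = q / n_e = 0.02541 / 0.24 = 0.1059 m/day.

0.106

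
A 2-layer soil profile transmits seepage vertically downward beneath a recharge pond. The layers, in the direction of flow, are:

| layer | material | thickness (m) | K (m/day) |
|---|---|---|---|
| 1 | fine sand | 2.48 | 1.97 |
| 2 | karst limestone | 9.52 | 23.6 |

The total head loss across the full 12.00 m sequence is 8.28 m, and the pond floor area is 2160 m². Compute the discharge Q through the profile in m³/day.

10800

Flow is perpendicular to layering, so the layers act in series and the equivalent K is the thickness-weighted harmonic mean.
Total thickness L = 2.48 + 9.52 = 12.00 m.
Σ(b_i/K_i) = 2.48/1.97 + 9.52/23.6 = 1.662 d.
K_eq = L / Σ(b_i/K_i) = 12.00 / 1.662 = 7.219 m/day.
Q = K_eq · A · (Δh/L) = 7.219 × 2160 × (8.28/12.00) = 10759 m³/day.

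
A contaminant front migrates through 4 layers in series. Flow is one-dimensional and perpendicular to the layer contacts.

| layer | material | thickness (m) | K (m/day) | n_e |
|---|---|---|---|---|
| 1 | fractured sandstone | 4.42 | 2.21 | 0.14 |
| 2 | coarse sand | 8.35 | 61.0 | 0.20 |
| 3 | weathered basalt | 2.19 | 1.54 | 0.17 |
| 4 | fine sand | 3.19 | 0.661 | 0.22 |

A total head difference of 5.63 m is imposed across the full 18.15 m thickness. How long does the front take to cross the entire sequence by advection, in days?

5.01

With flow normal to the layers, continuity requires the same specific discharge q through every layer.
Σ(b_i/K_i) = 4.42/2.21 + 8.35/61.0 + 2.19/1.54 + 3.19/0.661 = 8.385 d.
q = Δh / Σ(b_i/K_i) = 5.63 / 8.385 = 0.6714 m/day.
In each layer the seepage velocity is v_i = q/n_i, so the layer transit time is t_i = b_i·n_i / q:
  layer 1 (fractured sandstone): t_1 = 4.42 × 0.14 / 0.6714 = 0.9216 d
  layer 2 (coarse sand): t_2 = 8.35 × 0.20 / 0.6714 = 2.487 d
  layer 3 (weathered basalt): t_3 = 2.19 × 0.17 / 0.6714 = 0.5545 d
  layer 4 (fine sand): t_4 = 3.19 × 0.22 / 0.6714 = 1.045 d
Total t = Σ t_i = 5.009 days.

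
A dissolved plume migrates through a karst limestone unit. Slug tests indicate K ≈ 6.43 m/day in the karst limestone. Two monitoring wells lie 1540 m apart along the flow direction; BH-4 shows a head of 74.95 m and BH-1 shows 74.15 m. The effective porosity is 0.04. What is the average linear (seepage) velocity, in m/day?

Hydraulic gradient i = (74.95 − 74.15) / 1540 = 0.8 / 1540 = 0.0005195.
Darcy flux q = K · i = 6.430 × 0.0005195 = 0.003340 m/day.
Seepage velocity v = q / n_e = 0.003340 / 0.04 = 0.08351 m/day.

0.0835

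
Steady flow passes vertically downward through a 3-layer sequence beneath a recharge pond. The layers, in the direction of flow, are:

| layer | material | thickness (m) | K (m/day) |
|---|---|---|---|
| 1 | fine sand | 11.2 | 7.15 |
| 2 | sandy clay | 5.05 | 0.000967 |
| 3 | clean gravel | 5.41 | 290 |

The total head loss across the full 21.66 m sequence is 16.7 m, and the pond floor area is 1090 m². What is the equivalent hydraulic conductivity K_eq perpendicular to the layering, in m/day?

Flow is perpendicular to layering, so the layers act in series and the equivalent K is the thickness-weighted harmonic mean.
Total thickness L = 11.2 + 5.05 + 5.41 = 21.66 m.
Σ(b_i/K_i) = 11.2/7.15 + 5.05/0.000967 + 5.41/290 = 5224 d.
K_eq = L / Σ(b_i/K_i) = 21.66 / 5224 = 0.004146 m/day.

0.00415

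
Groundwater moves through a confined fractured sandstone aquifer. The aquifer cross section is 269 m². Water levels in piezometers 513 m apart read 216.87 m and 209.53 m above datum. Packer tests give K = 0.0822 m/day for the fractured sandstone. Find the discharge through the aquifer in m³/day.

Hydraulic gradient i = (216.87 − 209.53) / 513 = 7.34 / 513 = 0.01431.
Darcy's law: Q = K · A · i = 0.08220 × 269.0 × 0.01431 = 0.3164 m³/day.

0.316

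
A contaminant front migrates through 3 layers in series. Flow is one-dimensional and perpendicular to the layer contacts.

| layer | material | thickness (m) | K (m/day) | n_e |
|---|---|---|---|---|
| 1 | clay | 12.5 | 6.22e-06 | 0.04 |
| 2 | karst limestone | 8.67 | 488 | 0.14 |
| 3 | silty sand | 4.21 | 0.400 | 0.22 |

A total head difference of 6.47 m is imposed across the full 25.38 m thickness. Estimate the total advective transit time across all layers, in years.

2250

With flow normal to the layers, continuity requires the same specific discharge q through every layer.
Σ(b_i/K_i) = 12.5/6.22e-06 + 8.67/488 + 4.21/0.400 = 2.010e+06 d.
q = Δh / Σ(b_i/K_i) = 6.47 / 2.010e+06 = 3.219e-06 m/day.
In each layer the seepage velocity is v_i = q/n_i, so the layer transit time is t_i = b_i·n_i / q:
  layer 1 (clay): t_1 = 12.5 × 0.04 / 3.219e-06 = 1.553e+05 d
  layer 2 (karst limestone): t_2 = 8.67 × 0.14 / 3.219e-06 = 3.770e+05 d
  layer 3 (silty sand): t_3 = 4.21 × 0.22 / 3.219e-06 = 2.877e+05 d
Total t = Σ t_i = 8.200e+05 days = 2245 years.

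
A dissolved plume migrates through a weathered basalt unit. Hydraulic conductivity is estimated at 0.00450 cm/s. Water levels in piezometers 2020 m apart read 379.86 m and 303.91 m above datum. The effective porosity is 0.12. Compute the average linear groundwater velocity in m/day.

1.22

Convert K: 0.00450 cm/s × 864 = 3.888 m/day.
Hydraulic gradient i = (379.86 − 303.91) / 2020 = 75.95 / 2020 = 0.03760.
Darcy flux q = K · i = 3.888 × 0.03760 = 0.1462 m/day.
Seepage velocity v = q / n_e = 0.1462 / 0.12 = 1.218 m/day.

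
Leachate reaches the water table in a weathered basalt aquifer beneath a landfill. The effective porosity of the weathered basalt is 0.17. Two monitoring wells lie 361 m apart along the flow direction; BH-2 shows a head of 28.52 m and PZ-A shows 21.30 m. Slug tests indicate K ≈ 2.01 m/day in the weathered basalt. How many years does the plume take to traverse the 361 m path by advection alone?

Hydraulic gradient i = (28.52 − 21.30) / 361 = 7.22 / 361 = 0.02000.
Darcy flux q = K · i = 2.010 × 0.02000 = 0.04020 m/day.
Seepage velocity v = q / n_e = 0.04020 / 0.17 = 0.2365 m/day.
Travel time t = L / v = 361 / 0.2365 = 1527 days = 4.180 years.

4.18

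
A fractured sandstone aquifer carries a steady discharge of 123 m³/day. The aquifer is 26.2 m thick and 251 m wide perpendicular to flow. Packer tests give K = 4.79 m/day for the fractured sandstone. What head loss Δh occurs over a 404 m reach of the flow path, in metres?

Cross-sectional area A = 251 × 26.2 = 6576 m².
From Q = K·A·i, i = Q / (K·A) = 123 / (4.790 × 6576) = 0.003905.
Head loss Δh = i · L = 0.003905 × 404 = 1.578 m.

1.58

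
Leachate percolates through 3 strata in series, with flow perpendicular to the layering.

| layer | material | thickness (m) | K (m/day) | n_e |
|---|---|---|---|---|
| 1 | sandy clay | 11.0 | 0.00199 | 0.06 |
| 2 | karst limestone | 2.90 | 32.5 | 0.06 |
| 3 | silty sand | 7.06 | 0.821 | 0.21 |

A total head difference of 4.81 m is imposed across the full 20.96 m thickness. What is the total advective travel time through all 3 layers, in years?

With flow normal to the layers, continuity requires the same specific discharge q through every layer.
Σ(b_i/K_i) = 11.0/0.00199 + 2.90/32.5 + 7.06/0.821 = 5536 d.
q = Δh / Σ(b_i/K_i) = 4.81 / 5536 = 0.0008688 m/day.
In each layer the seepage velocity is v_i = q/n_i, so the layer transit time is t_i = b_i·n_i / q:
  layer 1 (sandy clay): t_1 = 11.0 × 0.06 / 0.0008688 = 759.7 d
  layer 2 (karst limestone): t_2 = 2.90 × 0.06 / 0.0008688 = 200.3 d
  layer 3 (silty sand): t_3 = 7.06 × 0.21 / 0.0008688 = 1706 d
Total t = Σ t_i = 2666 days = 7.300 years.

7.30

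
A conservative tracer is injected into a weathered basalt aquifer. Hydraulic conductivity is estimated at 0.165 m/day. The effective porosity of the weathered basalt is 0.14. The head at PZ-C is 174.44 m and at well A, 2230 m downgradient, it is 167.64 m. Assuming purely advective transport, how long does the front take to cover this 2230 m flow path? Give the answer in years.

Hydraulic gradient i = (174.44 − 167.64) / 2230 = 6.8 / 2230 = 0.003049.
Darcy flux q = K · i = 0.1650 × 0.003049 = 0.0005031 m/day.
Seepage velocity v = q / n_e = 0.0005031 / 0.14 = 0.003594 m/day.
Travel time t = L / v = 2230 / 0.003594 = 6.205e+05 days = 1699 years.

1700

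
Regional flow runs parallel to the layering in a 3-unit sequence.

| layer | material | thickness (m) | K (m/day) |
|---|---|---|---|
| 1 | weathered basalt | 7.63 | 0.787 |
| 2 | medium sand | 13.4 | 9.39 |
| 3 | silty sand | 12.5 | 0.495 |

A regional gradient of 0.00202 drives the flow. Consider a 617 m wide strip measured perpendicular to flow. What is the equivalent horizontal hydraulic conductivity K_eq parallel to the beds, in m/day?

4.12

Flow is parallel to layering, so each bed carries its own Darcy discharge and the transmissivities add.
Σ(K_i·b_i) = 0.787×7.63 + 9.39×13.4 + 0.495×12.5 = 138.0 m²/day.
Total thickness b = 33.53 m, so K_eq = Σ(K_i·b_i)/b = 4.116 m/day.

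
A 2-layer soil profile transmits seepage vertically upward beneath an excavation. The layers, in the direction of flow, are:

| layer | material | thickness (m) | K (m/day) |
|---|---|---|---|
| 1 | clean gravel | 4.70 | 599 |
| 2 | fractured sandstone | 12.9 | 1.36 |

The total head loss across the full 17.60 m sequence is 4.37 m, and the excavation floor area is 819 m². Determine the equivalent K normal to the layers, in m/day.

1.85

Flow is perpendicular to layering, so the layers act in series and the equivalent K is the thickness-weighted harmonic mean.
Total thickness L = 4.70 + 12.9 = 17.60 m.
Σ(b_i/K_i) = 4.70/599 + 12.9/1.36 = 9.493 d.
K_eq = L / Σ(b_i/K_i) = 17.60 / 9.493 = 1.854 m/day.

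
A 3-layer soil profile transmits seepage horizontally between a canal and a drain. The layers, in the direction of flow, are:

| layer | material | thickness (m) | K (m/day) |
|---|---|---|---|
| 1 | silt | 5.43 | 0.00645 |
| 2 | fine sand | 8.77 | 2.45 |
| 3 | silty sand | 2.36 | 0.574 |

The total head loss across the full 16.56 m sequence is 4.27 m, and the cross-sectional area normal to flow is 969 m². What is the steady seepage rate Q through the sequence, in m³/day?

4.87

Flow is perpendicular to layering, so the layers act in series and the equivalent K is the thickness-weighted harmonic mean.
Total thickness L = 5.43 + 8.77 + 2.36 = 16.56 m.
Σ(b_i/K_i) = 5.43/0.00645 + 8.77/2.45 + 2.36/0.574 = 849.6 d.
K_eq = L / Σ(b_i/K_i) = 16.56 / 849.6 = 0.01949 m/day.
Q = K_eq · A · (Δh/L) = 0.01949 × 969 × (4.27/16.56) = 4.870 m³/day.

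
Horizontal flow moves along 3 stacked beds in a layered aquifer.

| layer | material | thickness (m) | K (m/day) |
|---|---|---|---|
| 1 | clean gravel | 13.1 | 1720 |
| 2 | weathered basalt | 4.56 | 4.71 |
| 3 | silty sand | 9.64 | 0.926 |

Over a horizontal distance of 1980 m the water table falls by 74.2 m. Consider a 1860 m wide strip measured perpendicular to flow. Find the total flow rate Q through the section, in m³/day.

Flow is parallel to layering, so each bed carries its own Darcy discharge and the transmissivities add.
Σ(K_i·b_i) = 1720×13.1 + 4.71×4.56 + 0.926×9.64 = 22562 m²/day.
Hydraulic gradient i = Δh / L = 74.2 / 1980 = 0.03747.
Q = Σ(K_i·b_i) · W · i = 22562 × 1860 × 0.03747 = 1.573e+06 m³/day.

1.57e+06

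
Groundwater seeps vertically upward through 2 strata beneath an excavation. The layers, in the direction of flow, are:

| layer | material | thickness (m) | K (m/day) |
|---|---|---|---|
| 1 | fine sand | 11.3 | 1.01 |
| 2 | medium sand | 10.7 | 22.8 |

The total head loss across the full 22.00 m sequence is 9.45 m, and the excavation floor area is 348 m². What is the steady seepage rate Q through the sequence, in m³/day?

Flow is perpendicular to layering, so the layers act in series and the equivalent K is the thickness-weighted harmonic mean.
Total thickness L = 11.3 + 10.7 = 22.00 m.
Σ(b_i/K_i) = 11.3/1.01 + 10.7/22.8 = 11.66 d.
K_eq = L / Σ(b_i/K_i) = 22.00 / 11.66 = 1.887 m/day.
Q = K_eq · A · (Δh/L) = 1.887 × 348 × (9.45/22.00) = 282.1 m³/day.

282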